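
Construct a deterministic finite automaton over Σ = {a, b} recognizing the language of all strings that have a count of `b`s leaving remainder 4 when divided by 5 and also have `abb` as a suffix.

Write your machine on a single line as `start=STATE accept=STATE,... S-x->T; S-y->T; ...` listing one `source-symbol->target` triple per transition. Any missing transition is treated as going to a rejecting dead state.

start=q0; accept=q7; q0-a->q0; q0-b->q1; q1-a->q1; q1-b->q2; q2-a->q3; q2-b->q4; q3-a->q3; q3-b->q5; q4-a->q4; q4-b->q6; q5-a->q4; q5-b->q7; q6-a->q6; q6-b->q0; q7-a->q6; q7-b->q0

Run two small machines in parallel and take their product. The first has 5 states tracking the count of `b`s modulo 5; the second has 4 states tracking how much of the suffix `abb` has currently been matched. A product state is a pair (one from each), accepting exactly when both do. Equivalent product states are then merged.
        a   b  
>  q0   q0  q1 
   q1   q1  q2 
   q2   q3  q4 
   q3   q3  q5 
   q4   q4  q6 
   q5   q4  q7 
   q6   q6  q0 
 * q7   q6  q0 
(> = start, * = accepting)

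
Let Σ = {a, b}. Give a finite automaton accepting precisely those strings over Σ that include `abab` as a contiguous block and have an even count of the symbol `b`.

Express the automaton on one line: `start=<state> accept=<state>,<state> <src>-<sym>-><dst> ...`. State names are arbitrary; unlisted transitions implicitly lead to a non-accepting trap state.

Build one automaton per condition and run them in lockstep. The first has 5 states tracking whether and how much of `abab` has been seen; the second has 2 states tracking the count of `b`s modulo 2. A product state is a pair (one from each), accepting exactly when both do.
With 10 states:
        a   b  
>  s0   s1  s2 
   s1   s1  s3 
   s2   s4  s0 
   s3   s5  s0 
   s4   s4  s6 
   s5   s4  s7 
   s6   s8  s2 
 * s7   s7  s9 
   s8   s1  s9 
   s9   s9  s7 
(> = start, * = accepting)

start=s0 accept=s7 s0-a->s1 s0-b->s2 s1-a->s1 s1-b->s3 s2-a->s4 s2-b->s0 s3-a->s5 s3-b->s0 s4-a->s4 s4-b->s6 s5-a->s4 s5-b->s7 s6-a->s8 s6-b->s2 s7-a->s7 s7-b->s9 s8-a->s1 s8-b->s9 s9-a->s9 s9-b->s7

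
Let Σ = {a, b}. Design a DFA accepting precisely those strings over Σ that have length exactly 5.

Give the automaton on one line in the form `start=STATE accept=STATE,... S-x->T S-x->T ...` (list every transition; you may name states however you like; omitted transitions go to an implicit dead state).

start=q0 accept=q5 q0-a->q1 q0-b->q1 q1-a->q2 q1-b->q2 q2-a->q3 q2-b->q3 q3-a->q4 q3-b->q4 q4-a->q5 q4-b->q5 q5-a->q6 q5-b->q6 q6-a->q6 q6-b->q6

We only need to distinguish lengths 0, 1, …, 5, and '>5'. Chain q0 → q1 → q2 → q3 → q4 → q5 → q6 on every symbol, with q6 looping. Accepting states: {q5}.
A 7-state machine:
        a   b  
>  q0   q1  q1 
   q1   q2  q2 
   q2   q3  q3 
   q3   q4  q4 
   q4   q5  q5 
 * q5   q6  q6 
   q6   q6  q6 
(> = start, * = accepting)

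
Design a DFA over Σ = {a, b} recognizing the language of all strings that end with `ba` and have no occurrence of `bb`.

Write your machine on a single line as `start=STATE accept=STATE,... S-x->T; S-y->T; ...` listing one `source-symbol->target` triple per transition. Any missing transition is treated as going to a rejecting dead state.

Handle the two conditions separately and then intersect. One (3 states) tracks how much of the suffix `ba` has currently been matched; the other (3 states) tracks partial matches of the forbidden pattern `bb`. Each combined state is a pair, one component from each; accept when both components accept. Minimizing collapses redundant product states.
A 4-state machine:
        a   b  
>  q0   q0  q1 
   q1   q2  q3 
 * q2   q0  q1 
   q3   q3  q3 
(> = start, * = accepting)

start=q0; accept=q2; q0-a->q0; q0-b->q1; q1-a->q2; q1-b->q3; q2-a->q0; q2-b->q1; q3-a->q3; q3-b->q3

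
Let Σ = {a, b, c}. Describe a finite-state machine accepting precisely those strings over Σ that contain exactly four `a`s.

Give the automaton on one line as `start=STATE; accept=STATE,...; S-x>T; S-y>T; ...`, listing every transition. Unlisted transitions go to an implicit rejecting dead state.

start=q0; accept=q4; q0-a>q1; q0-b>q0; q0-c>q0; q1-a>q2; q1-b>q1; q1-c>q1; q2-a>q3; q2-b>q2; q2-c>q2; q3-a>q4; q3-b>q3; q3-c>q3; q4-a>q5; q4-b>q4; q4-c>q4; q5-a>q5; q5-b>q5; q5-c>q5

Only the number of `a`s matters, and only up to 5. Make a chain q0 → q1 → q2 → q3 → q4 → q5 advanced by each `a` (with q5 absorbing); every other symbol self-loops. The accepting set is {q4}.
With 6 states:
        a   b   c  
>  q0   q1  q0  q0 
   q1   q2  q1  q1 
   q2   q3  q2  q2 
   q3   q4  q3  q3 
 * q4   q5  q4  q4 
   q5   q5  q5  q5 
(> = start, * = accepting)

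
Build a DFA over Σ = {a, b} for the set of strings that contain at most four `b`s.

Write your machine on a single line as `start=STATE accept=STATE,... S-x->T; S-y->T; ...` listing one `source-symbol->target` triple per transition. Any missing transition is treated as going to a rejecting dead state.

Only the number of `b`s matters, and only up to 5. Make a chain q0 → q1 → q2 → q3 → q4 → q5 advanced by each `b` (with q5 absorbing); every other symbol self-loops. The accepting set is {q0, q1, q2, q3, q4}.
6 states suffice.
        a   b  
>* q0   q0  q1 
 * q1   q1  q2 
 * q2   q2  q3 
 * q3   q3  q4 
 * q4   q4  q5 
   q5   q5  q5 
(> = start, * = accepting)

start=q0; accept=q0,q1,q2,q3,q4; q0-a->q0; q0-b->q1; q1-a->q1; q1-b->q2; q2-a->q2; q2-b->q3; q3-a->q3; q3-b->q4; q4-a->q4; q4-b->q5; q5-a->q5; q5-b->q5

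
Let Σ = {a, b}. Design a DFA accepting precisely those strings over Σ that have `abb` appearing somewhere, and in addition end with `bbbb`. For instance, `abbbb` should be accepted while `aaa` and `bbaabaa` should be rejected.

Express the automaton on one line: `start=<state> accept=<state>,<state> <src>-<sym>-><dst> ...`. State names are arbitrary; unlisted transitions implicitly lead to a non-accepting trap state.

Run two small machines in parallel and take their product. The first has 4 states tracking whether and how much of `abb` has been seen; the second has 5 states tracking how much of the suffix `bbbb` has currently been matched. A product state is a pair (one from each), accepting exactly when both do.
A 12-state machine:
          a    b  
>  S0     S1   S2 
   S1     S1   S3 
   S2     S1   S4 
   S3     S1   S5 
   S4     S1   S6 
   S5     S7   S8 
   S6     S1   S9 
   S7     S7  S10 
   S8     S7  S11 
   S9     S1   S9 
   S10    S7   S5 
 * S11    S7  S11 
(> = start, * = accepting)

start=S0 accept=S11 S0-a->S1 S0-b->S2 S1-a->S1 S1-b->S3 S2-a->S1 S2-b->S4 S3-a->S1 S3-b->S5 S4-a->S1 S4-b->S6 S5-a->S7 S5-b->S8 S6-a->S1 S6-b->S9 S7-a->S7 S7-b->S10 S8-a->S7 S8-b->S11 S9-a->S1 S9-b->S9 S10-a->S7 S10-b->S5 S11-a->S7 S11-b->S11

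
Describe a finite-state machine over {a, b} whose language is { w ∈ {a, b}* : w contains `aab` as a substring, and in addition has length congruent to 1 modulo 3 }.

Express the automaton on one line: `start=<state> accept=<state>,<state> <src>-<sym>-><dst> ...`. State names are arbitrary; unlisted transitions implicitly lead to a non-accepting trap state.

Handle the two conditions separately and then intersect. The first has 4 states tracking whether and how much of `aab` has been seen; the second has 3 states tracking the input length modulo 3. A product state is a pair (one from each), accepting exactly when both do.
With 12 states:
          a    b  
>  S0     S1   S2 
   S1     S3   S4 
   S2     S5   S4 
   S3     S6   S7 
   S4     S8   S0 
   S5     S6   S0 
   S6     S9  S10 
   S7    S10  S10 
   S8     S9   S2 
   S9     S3  S11 
 * S10   S11  S11 
   S11    S7   S7 
(> = start, * = accepting)

start=S0 accept=S10 S0-a->S1 S0-b->S2 S1-a->S3 S1-b->S4 S2-a->S5 S2-b->S4 S3-a->S6 S3-b->S7 S4-a->S8 S4-b->S0 S5-a->S6 S5-b->S0 S6-a->S9 S6-b->S10 S7-a->S10 S7-b->S10 S8-a->S9 S8-b->S2 S9-a->S3 S9-b->S11 S10-a->S11 S10-b->S11 S11-a->S7 S11-b->S7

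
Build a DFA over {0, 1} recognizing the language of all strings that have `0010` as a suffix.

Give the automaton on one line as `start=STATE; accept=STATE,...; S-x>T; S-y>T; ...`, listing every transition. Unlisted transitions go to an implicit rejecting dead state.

start=q0; accept=q4; q0-0>q1; q0-1>q0; q1-0>q2; q1-1>q0; q2-0>q2; q2-1>q3; q3-0>q4; q3-1>q0; q4-0>q2; q4-1>q0

Let each state record the length of the longest suffix of the input read so far that is also a prefix of `0010`. q1 means the last symbol is `0`; q2 means the last 2 symbols are `00`; q3 means the last 3 symbols are `001`; q4 means the last 4 symbols are `0010`. Accept only at q4, where the string currently ends in `0010`.
A 5-state machine:
        0   1  
>  q0   q1  q0 
   q1   q2  q0 
   q2   q2  q3 
   q3   q4  q0 
 * q4   q2  q0 
(> = start, * = accepting)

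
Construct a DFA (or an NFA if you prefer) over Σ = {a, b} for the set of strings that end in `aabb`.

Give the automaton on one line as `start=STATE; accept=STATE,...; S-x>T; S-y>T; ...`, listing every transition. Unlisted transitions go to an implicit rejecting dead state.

Remember how much of `aabb` the current input suffix matches. State q0 means no match yet; q1 means the last symbol is `a`; q2 means the last 2 symbols are `aa`; q3 means the last 3 symbols are `aab`; q4 means the last 4 symbols are `aabb`. Only q4 accepts. On a mismatch, fall back to the longest proper suffix that is still a prefix of `aabb`.
        a   b  
>  q0   q1  q0 
   q1   q2  q0 
   q2   q2  q3 
   q3   q1  q4 
 * q4   q1  q0 
(> = start, * = accepting)

start=q0; accept=q4; q0-a>q1; q0-b>q0; q1-a>q2; q1-b>q0; q2-a>q2; q2-b>q3; q3-a>q1; q3-b>q4; q4-a>q1; q4-b>q0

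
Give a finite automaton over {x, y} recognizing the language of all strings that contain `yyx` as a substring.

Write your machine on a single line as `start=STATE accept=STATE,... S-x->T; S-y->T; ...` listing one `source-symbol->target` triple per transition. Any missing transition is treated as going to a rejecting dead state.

Track how much of `yyx` has been matched so far: state s0 is no progress, s3 is the absorbing accept state reached once `yyx` has occurred. Intermediate states record partial matches; on a mismatch, fall back to the longest reusable overlap.
        x   y  
>  s0   s0  s1 
   s1   s0  s2 
   s2   s3  s2 
 * s3   s3  s3 
(> = start, * = accepting)

start=s0; accept=s3; s0-x->s0; s0-y->s1; s1-x->s0; s1-y->s2; s2-x->s3; s2-y->s2; s3-x->s3; s3-y->s3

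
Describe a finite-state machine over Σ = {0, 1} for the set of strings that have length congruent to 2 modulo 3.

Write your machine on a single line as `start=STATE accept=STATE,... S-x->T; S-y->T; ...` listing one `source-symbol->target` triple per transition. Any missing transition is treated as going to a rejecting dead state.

Count input length modulo 3: every symbol advances one step around the cycle q0 → q1 → q2 → q0. Accept at q2.
3 states suffice.
        0   1  
>  q0   q1  q1 
   q1   q2  q2 
 * q2   q0  q0 
(> = start, * = accepting)

start=q0; accept=q2; q0-0->q1; q0-1->q1; q1-0->q2; q1-1->q2; q2-0->q0; q2-1->q0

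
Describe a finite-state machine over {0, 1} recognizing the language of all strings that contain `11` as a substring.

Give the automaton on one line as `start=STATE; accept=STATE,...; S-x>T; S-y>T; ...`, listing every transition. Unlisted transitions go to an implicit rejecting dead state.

start=A; accept=C; A-0>A; A-1>B; B-0>A; B-1>C; C-0>C; C-1>C

Track how much of `11` has been matched so far: state A is no progress, C is the absorbing accept state reached once `11` has occurred. Intermediate states record partial matches; on a mismatch, fall back to the longest reusable overlap.
3 states suffice.
       0  1 
>  A   A  B 
   B   A  C 
 * C   C  C 
(> = start, * = accepting)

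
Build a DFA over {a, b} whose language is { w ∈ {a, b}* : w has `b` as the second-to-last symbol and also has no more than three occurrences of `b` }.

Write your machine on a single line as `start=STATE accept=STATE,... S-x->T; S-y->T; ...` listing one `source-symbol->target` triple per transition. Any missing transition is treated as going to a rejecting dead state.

start=q0; accept=q5,q6,q9,q10,q13; q0-a->q1; q0-b->q2; q1-a->q3; q1-b->q4; q2-a->q5; q2-b->q6; q3-a->q3; q3-b->q4; q4-a->q5; q4-b->q6; q5-a->q7; q5-b->q8; q6-a->q9; q6-b->q10; q7-a->q7; q7-b->q8; q8-a->q9; q8-b->q10; q9-a->q11; q9-b->q12; q10-a->q13; q10-b->q14; q11-a->q11; q11-b->q12; q12-a->q13; q12-b->q14; q13-a->q15; q13-b->q16; q14-a->q17; q14-b->q14; q15-a->q15; q15-b->q16; q16-a->q17; q16-b->q14; q17-a->q18; q17-b->q16; q18-a->q18; q18-b->q16

Run two small machines in parallel and take their product. One (7 states) tracks the last 2 symbols read; the other (5 states) tracks the count of `b`s, saturating at 4. Each combined state is a pair, one component from each; accept when both components accept.
19 states suffice.
          a    b  
>  q0     q1   q2 
   q1     q3   q4 
   q2     q5   q6 
   q3     q3   q4 
   q4     q5   q6 
 * q5     q7   q8 
 * q6     q9  q10 
   q7     q7   q8 
   q8     q9  q10 
 * q9    q11  q12 
 * q10   q13  q14 
   q11   q11  q12 
   q12   q13  q14 
 * q13   q15  q16 
   q14   q17  q14 
   q15   q15  q16 
   q16   q17  q14 
   q17   q18  q16 
   q18   q18  q16 
(> = start, * = accepting)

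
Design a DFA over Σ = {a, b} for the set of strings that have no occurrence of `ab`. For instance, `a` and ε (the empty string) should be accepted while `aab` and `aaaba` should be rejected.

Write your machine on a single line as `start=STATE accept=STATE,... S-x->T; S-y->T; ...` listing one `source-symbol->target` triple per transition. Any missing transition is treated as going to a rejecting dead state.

start=S0; accept=S0,S1; S0-a->S1; S0-b->S0; S1-a->S1; S1-b->S2; S2-a->S2; S2-b->S2

This is the complement of 'contains `ab`'. Use the same substring-matching states — S0 through S2 holding how much of `ab` has just been matched — but flip the accepting set: everything except the trap S2 accepts.
        a   b  
>* S0   S1  S0 
 * S1   S1  S2 
   S2   S2  S2 
(> = start, * = accepting)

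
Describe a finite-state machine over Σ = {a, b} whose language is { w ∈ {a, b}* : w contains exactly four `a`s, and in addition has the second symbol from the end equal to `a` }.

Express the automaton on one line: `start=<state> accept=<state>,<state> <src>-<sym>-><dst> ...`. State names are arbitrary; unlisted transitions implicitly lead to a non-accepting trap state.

start=q0 accept=q11,q16 q0-a->q1 q0-b->q2 q1-a->q3 q1-b->q4 q2-a->q5 q2-b->q6 q3-a->q7 q3-b->q8 q4-a->q9 q4-b->q10 q5-a->q3 q5-b->q4 q6-a->q5 q6-b->q6 q7-a->q11 q7-b->q12 q8-a->q13 q8-b->q14 q9-a->q7 q9-b->q8 q10-a->q9 q10-b->q10 q11-a->q15 q11-b->q16 q12-a->q17 q12-b->q18 q13-a->q11 q13-b->q12 q14-a->q13 q14-b->q14 q15-a->q15 q15-b->q19 q16-a->q20 q16-b->q21 q17-a->q15 q17-b->q16 q18-a->q17 q18-b->q18 q19-a->q20 q19-b->q22 q20-a->q15 q20-b->q19 q21-a->q20 q21-b->q21 q22-a->q20 q22-b->q22

Run two small machines in parallel and take their product. The first has 6 states tracking the count of `a`s, saturating at 5; the second has 7 states tracking the last 2 symbols read. A product state is a pair (one from each), accepting exactly when both do.
23 states suffice.
          a    b  
>  q0     q1   q2 
   q1     q3   q4 
   q2     q5   q6 
   q3     q7   q8 
   q4     q9  q10 
   q5     q3   q4 
   q6     q5   q6 
   q7    q11  q12 
   q8    q13  q14 
   q9     q7   q8 
   q10    q9  q10 
 * q11   q15  q16 
   q12   q17  q18 
   q13   q11  q12 
   q14   q13  q14 
   q15   q15  q19 
 * q16   q20  q21 
   q17   q15  q16 
   q18   q17  q18 
   q19   q20  q22 
   q20   q15  q19 
   q21   q20  q21 
   q22   q20  q22 
(> = start, * = accepting)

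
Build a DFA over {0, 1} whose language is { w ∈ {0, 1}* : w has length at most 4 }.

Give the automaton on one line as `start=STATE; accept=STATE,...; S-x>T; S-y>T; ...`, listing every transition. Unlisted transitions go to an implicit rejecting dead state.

start=q0; accept=q0,q1,q2,q3,q4; q0-0>q1; q0-1>q1; q1-0>q2; q1-1>q2; q2-0>q3; q2-1>q3; q3-0>q4; q3-1>q4; q4-0>q5; q4-1>q5; q5-0>q5; q5-1>q5

We only need to distinguish lengths 0, 1, …, 4, and '>4'. Chain q0 → q1 → q2 → q3 → q4 → q5 on every symbol, with q5 looping. Accepting states: {q0, q1, q2, q3, q4}.
        0   1  
>* q0   q1  q1 
 * q1   q2  q2 
 * q2   q3  q3 
 * q3   q4  q4 
 * q4   q5  q5 
   q5   q5  q5 
(> = start, * = accepting)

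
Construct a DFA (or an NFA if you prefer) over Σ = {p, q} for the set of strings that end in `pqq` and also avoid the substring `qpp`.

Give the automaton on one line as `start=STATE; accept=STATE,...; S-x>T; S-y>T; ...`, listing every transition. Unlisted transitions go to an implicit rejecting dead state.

start=s0; accept=s5; s0-p>s1; s0-q>s2; s1-p>s1; s1-q>s3; s2-p>s4; s2-q>s2; s3-p>s4; s3-q>s5; s4-p>s6; s4-q>s3; s5-p>s4; s5-q>s2; s6-p>s6; s6-q>s7; s7-p>s6; s7-q>s8; s8-p>s6; s8-q>s9; s9-p>s6; s9-q>s9

Run two small machines in parallel and take their product. The first has 4 states tracking how much of the suffix `pqq` has currently been matched; the second has 4 states tracking partial matches of the forbidden pattern `qpp`. A product state is a pair (one from each), accepting exactly when both do.
A 10-state machine:
        p   q  
>  s0   s1  s2 
   s1   s1  s3 
   s2   s4  s2 
   s3   s4  s5 
   s4   s6  s3 
 * s5   s4  s2 
   s6   s6  s7 
   s7   s6  s8 
   s8   s6  s9 
   s9   s6  s9 
(> = start, * = accepting)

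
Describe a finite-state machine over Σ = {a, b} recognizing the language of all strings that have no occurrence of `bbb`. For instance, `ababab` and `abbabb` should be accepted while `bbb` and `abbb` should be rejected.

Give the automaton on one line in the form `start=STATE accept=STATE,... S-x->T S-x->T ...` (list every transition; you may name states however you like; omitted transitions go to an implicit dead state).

This is the complement of 'contains `bbb`'. Use the same substring-matching states — s0 through s3 holding how much of `bbb` has just been matched — but flip the accepting set: everything except the trap s3 accepts.
        a   b  
>* s0   s0  s1 
 * s1   s0  s2 
 * s2   s0  s3 
   s3   s3  s3 
(> = start, * = accepting)

start=s0 accept=s0,s1,s2 s0-a->s0 s0-b->s1 s1-a->s0 s1-b->s2 s2-a->s0 s2-b->s3 s3-a->s3 s3-b->s3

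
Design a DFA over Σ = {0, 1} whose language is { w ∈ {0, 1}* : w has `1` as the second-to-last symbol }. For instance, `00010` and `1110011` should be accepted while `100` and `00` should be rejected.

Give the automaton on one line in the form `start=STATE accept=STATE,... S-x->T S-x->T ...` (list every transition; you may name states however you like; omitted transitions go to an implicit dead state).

start=q0 accept=q5,q6 q0-0->q1 q0-1->q2 q1-0->q3 q1-1->q4 q2-0->q5 q2-1->q6 q3-0->q3 q3-1->q4 q4-0->q5 q4-1->q6 q5-0->q3 q5-1->q4 q6-0->q5 q6-1->q6

Because acceptance depends on a position counted from the end, the machine has to buffer the most recent 2 symbols. Make each state the string of the last up-to-2 symbols read; on input `x` shift the window left and append `x`. Accept when the buffered window has length 2 and begins with `1`.
7 states suffice.
        0   1  
>  q0   q1  q2 
   q1   q3  q4 
   q2   q5  q6 
   q3   q3  q4 
   q4   q5  q6 
 * q5   q3  q4 
 * q6   q5  q6 
(> = start, * = accepting)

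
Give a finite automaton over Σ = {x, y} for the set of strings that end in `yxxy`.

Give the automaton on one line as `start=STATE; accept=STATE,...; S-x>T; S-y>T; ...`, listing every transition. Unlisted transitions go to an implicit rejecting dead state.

Let each state record the length of the longest suffix of the input read so far that is also a prefix of `yxxy`. B means the last symbol is `y`; C means the last 2 symbols are `yx`; D means the last 3 symbols are `yxx`; E means the last 4 symbols are `yxxy`. Accept only at E, where the string currently ends in `yxxy`.
A 5-state machine:
       x  y 
>  A   A  B 
   B   C  B 
   C   D  B 
   D   A  E 
 * E   C  B 
(> = start, * = accepting)

start=A; accept=E; A-x>A; A-y>B; B-x>C; B-y>B; C-x>D; C-y>B; D-x>A; D-y>E; E-x>C; E-y>B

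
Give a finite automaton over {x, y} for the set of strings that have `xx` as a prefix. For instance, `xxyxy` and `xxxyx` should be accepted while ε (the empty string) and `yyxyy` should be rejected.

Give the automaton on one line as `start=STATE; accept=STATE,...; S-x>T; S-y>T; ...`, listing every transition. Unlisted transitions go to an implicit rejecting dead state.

Check the first 2 symbols one by one: S0 through S1 record how many have matched `xx` so far; any wrong symbol goes to the dead state S3. After all 2 match we enter the accepting sink S2.
4 states suffice.
        x   y  
>  S0   S1  S3 
   S1   S2  S3 
 * S2   S2  S2 
   S3   S3  S3 
(> = start, * = accepting)

start=S0; accept=S2; S0-x>S1; S0-y>S3; S1-x>S2; S1-y>S3; S2-x>S2; S2-y>S2; S3-x>S3; S3-y>S3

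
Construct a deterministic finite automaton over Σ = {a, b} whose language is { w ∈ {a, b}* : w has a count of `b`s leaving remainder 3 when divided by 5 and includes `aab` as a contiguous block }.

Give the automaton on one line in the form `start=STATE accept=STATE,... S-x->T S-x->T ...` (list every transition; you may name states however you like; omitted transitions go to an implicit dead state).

start=q0 accept=q12 q0-a->q1 q0-b->q2 q1-a->q3 q1-b->q2 q2-a->q4 q2-b->q5 q3-a->q3 q3-b->q6 q4-a->q6 q4-b->q5 q5-a->q7 q5-b->q8 q6-a->q6 q6-b->q9 q7-a->q9 q7-b->q8 q8-a->q10 q8-b->q11 q9-a->q9 q9-b->q12 q10-a->q13 q10-b->q11 q11-a->q14 q11-b->q0 q12-a->q12 q12-b->q15 q13-a->q13 q13-b->q15 q14-a->q15 q14-b->q0 q15-a->q15 q15-b->q3

Build one automaton per condition and run them in lockstep. One (5 states) tracks the count of `b`s modulo 5; the other (4 states) tracks whether and how much of `aab` has been seen. Each combined state is a pair, one component from each; accept when both components accept. After merging equivalent states the machine shrinks.
16 states suffice.
          a    b  
>  q0     q1   q2 
   q1     q3   q2 
   q2     q4   q5 
   q3     q3   q6 
   q4     q6   q5 
   q5     q7   q8 
   q6     q6   q9 
   q7     q9   q8 
   q8    q10  q11 
   q9     q9  q12 
   q10   q13  q11 
   q11   q14   q0 
 * q12   q12  q15 
   q13   q13  q15 
   q14   q15   q0 
   q15   q15   q3 
(> = start, * = accepting)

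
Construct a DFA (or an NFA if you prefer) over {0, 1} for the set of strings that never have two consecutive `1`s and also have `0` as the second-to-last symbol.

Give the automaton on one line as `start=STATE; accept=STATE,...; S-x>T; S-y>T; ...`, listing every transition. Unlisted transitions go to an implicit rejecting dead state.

Build one automaton per condition and run them in lockstep. One (3 states) tracks partial matches of the forbidden pattern `11`; the other (7 states) tracks the last 2 symbols read. Each combined state is a pair, one component from each; accept when both components accept. Minimizing collapses redundant product states.
6 states suffice.
       0  1 
>  A   B  C 
   B   D  E 
   C   B  F 
 * D   D  E 
 * E   B  F 
   F   F  F 
(> = start, * = accepting)

start=A; accept=D,E; A-0>B; A-1>C; B-0>D; B-1>E; C-0>B; C-1>F; D-0>D; D-1>E; E-0>B; E-1>F; F-0>F; F-1>F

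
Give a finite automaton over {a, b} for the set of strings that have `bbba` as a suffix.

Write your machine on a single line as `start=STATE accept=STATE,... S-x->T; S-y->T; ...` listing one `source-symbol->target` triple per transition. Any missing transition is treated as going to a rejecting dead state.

Remember how much of `bbba` the current input suffix matches. State q0 means no match yet; q1 means the last symbol is `b`; q2 means the last 2 symbols are `bb`; q3 means the last 3 symbols are `bbb`; q4 means the last 4 symbols are `bbba`. Only q4 accepts. On a mismatch, fall back to the longest proper suffix that is still a prefix of `bbba`.
5 states suffice.
        a   b  
>  q0   q0  q1 
   q1   q0  q2 
   q2   q0  q3 
   q3   q4  q3 
 * q4   q0  q1 
(> = start, * = accepting)

start=q0; accept=q4; q0-a->q0; q0-b->q1; q1-a->q0; q1-b->q2; q2-a->q0; q2-b->q3; q3-a->q4; q3-b->q3; q4-a->q0; q4-b->q1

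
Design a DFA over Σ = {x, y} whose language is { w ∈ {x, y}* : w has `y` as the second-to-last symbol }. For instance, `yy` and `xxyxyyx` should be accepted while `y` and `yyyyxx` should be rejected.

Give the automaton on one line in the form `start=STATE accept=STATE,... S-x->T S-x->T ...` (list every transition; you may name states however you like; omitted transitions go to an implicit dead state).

Because acceptance depends on a position counted from the end, the machine has to buffer the most recent 2 symbols. Make each state the string of the last up-to-2 symbols read; on input `x` shift the window left and append `x`. Accept when the buffered window has length 2 and begins with `y`.
7 states suffice.
        x   y  
>  s0   s1  s2 
   s1   s3  s4 
   s2   s5  s6 
   s3   s3  s4 
   s4   s5  s6 
 * s5   s3  s4 
 * s6   s5  s6 
(> = start, * = accepting)

start=s0 accept=s5,s6 s0-x->s1 s0-y->s2 s1-x->s3 s1-y->s4 s2-x->s5 s2-y->s6 s3-x->s3 s3-y->s4 s4-x->s5 s4-y->s6 s5-x->s3 s5-y->s4 s6-x->s5 s6-y->s6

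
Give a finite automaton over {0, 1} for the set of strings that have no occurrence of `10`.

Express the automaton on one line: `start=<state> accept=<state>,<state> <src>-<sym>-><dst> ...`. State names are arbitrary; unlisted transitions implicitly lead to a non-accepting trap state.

start=q0 accept=q0,q1 q0-0->q0 q0-1->q1 q1-0->q2 q1-1->q1 q2-0->q2 q2-1->q2

This is the complement of 'contains `10`'. Use the same substring-matching states — q0 through q2 holding how much of `10` has just been matched — but flip the accepting set: everything except the trap q2 accepts.
3 states suffice.
        0   1  
>* q0   q0  q1 
 * q1   q2  q1 
   q2   q2  q2 
(> = start, * = accepting)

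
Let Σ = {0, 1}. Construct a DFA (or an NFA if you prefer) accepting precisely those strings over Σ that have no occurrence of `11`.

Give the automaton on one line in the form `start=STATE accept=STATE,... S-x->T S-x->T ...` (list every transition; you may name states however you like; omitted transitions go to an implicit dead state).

This is the complement of 'contains `11`'. Use the same substring-matching states — q0 through q2 holding how much of `11` has just been matched — but flip the accepting set: everything except the trap q2 accepts.
With 3 states:
        0   1  
>* q0   q0  q1 
 * q1   q0  q2 
   q2   q2  q2 
(> = start, * = accepting)

start=q0 accept=q0,q1 q0-0->q0 q0-1->q1 q1-0->q0 q1-1->q2 q2-0->q2 q2-1->q2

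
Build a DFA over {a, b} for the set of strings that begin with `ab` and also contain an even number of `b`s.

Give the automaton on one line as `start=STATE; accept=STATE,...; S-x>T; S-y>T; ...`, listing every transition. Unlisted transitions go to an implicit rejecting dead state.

start=q0; accept=q4; q0-a>q1; q0-b>q2; q1-a>q2; q1-b>q3; q2-a>q2; q2-b>q2; q3-a>q3; q3-b>q4; q4-a>q4; q4-b>q3

Run two small machines in parallel and take their product. One (4 states) tracks whether the input so far still matches the prefix `ab`; the other (2 states) tracks the count of `b`s modulo 2. Each combined state is a pair, one component from each; accept when both components accept. After merging equivalent states the machine shrinks.
A 5-state machine:
        a   b  
>  q0   q1  q2 
   q1   q2  q3 
   q2   q2  q2 
   q3   q3  q4 
 * q4   q4  q3 
(> = start, * = accepting)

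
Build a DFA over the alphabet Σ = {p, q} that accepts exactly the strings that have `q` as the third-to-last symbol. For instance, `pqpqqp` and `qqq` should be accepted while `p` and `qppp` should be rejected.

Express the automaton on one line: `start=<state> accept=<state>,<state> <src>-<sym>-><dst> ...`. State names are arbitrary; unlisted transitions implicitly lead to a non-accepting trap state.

Because acceptance depends on a position counted from the end, the machine has to buffer the most recent 3 symbols. Make each state the string of the last up-to-3 symbols read; on input `x` shift the window left and append `x`. Accept when the buffered window has length 3 and begins with `q`.
A 15-state machine:
          p    q  
>  S0     S1   S2 
   S1     S3   S4 
   S2     S5   S6 
   S3     S7   S8 
   S4     S9  S10 
   S5    S11  S12 
   S6    S13  S14 
   S7     S7   S8 
   S8     S9  S10 
   S9    S11  S12 
   S10   S13  S14 
 * S11    S7   S8 
 * S12    S9  S10 
 * S13   S11  S12 
 * S14   S13  S14 
(> = start, * = accepting)

start=S0 accept=S11,S12,S13,S14 S0-p->S1 S0-q->S2 S1-p->S3 S1-q->S4 S2-p->S5 S2-q->S6 S3-p->S7 S3-q->S8 S4-p->S9 S4-q->S10 S5-p->S11 S5-q->S12 S6-p->S13 S6-q->S14 S7-p->S7 S7-q->S8 S8-p->S9 S8-q->S10 S9-p->S11 S9-q->S12 S10-p->S13 S10-q->S14 S11-p->S7 S11-q->S8 S12-p->S9 S12-q->S10 S13-p->S11 S13-q->S12 S14-p->S13 S14-q->S14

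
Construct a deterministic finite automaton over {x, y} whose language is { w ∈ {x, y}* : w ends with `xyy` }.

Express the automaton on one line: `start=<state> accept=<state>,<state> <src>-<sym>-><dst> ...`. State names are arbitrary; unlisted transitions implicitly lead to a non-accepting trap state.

Remember how much of `xyy` the current input suffix matches. State A means no match yet; B means the last symbol is `x`; C means the last 2 symbols are `xy`; D means the last 3 symbols are `xyy`. Only D accepts. On a mismatch, fall back to the longest proper suffix that is still a prefix of `xyy`.
4 states suffice.
       x  y 
>  A   B  A 
   B   B  C 
   C   B  D 
 * D   B  A 
(> = start, * = accepting)

start=A accept=D A-x->B A-y->A B-x->B B-y->C C-x->B C-y->D D-x->B D-y->A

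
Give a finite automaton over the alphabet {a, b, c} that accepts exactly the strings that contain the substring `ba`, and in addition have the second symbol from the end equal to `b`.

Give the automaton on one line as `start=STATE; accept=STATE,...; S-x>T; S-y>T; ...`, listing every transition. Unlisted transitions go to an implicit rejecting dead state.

start=s0; accept=s2,s5; s0-a>s0; s0-b>s1; s0-c>s0; s1-a>s2; s1-b>s1; s1-c>s0; s2-a>s3; s2-b>s4; s2-c>s3; s3-a>s3; s3-b>s4; s3-c>s3; s4-a>s2; s4-b>s5; s4-c>s2; s5-a>s2; s5-b>s5; s5-c>s2

Build one automaton per condition and run them in lockstep. One (3 states) tracks whether and how much of `ba` has been seen; the other (13 states) tracks the last 2 symbols read. Each combined state is a pair, one component from each; accept when both components accept. Equivalent product states are then merged.
6 states suffice.
        a   b   c  
>  s0   s0  s1  s0 
   s1   s2  s1  s0 
 * s2   s3  s4  s3 
   s3   s3  s4  s3 
   s4   s2  s5  s2 
 * s5   s2  s5  s2 
(> = start, * = accepting)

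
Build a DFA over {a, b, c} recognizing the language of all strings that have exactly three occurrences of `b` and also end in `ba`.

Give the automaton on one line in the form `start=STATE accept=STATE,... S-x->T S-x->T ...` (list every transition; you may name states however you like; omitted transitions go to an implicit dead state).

Run two small machines in parallel and take their product. The first has 5 states tracking the count of `b`s, saturating at 4; the second has 3 states tracking how much of the suffix `ba` has currently been matched. A product state is a pair (one from each), accepting exactly when both do. After merging equivalent states the machine shrinks.
A 6-state machine:
        a   b   c  
>  s0   s0  s1  s0 
   s1   s1  s2  s1 
   s2   s2  s3  s2 
   s3   s4  s5  s5 
 * s4   s5  s5  s5 
   s5   s5  s5  s5 
(> = start, * = accepting)

start=s0 accept=s4 s0-a->s0 s0-b->s1 s0-c->s0 s1-a->s1 s1-b->s2 s1-c->s1 s2-a->s2 s2-b->s3 s2-c->s2 s3-a->s4 s3-b->s5 s3-c->s5 s4-a->s5 s4-b->s5 s4-c->s5 s5-a->s5 s5-b->s5 s5-c->s5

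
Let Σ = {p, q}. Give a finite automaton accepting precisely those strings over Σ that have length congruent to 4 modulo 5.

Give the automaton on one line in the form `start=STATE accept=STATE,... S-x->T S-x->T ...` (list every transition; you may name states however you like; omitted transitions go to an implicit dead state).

start=S0 accept=S4 S0-p->S1 S0-q->S1 S1-p->S2 S1-q->S2 S2-p->S3 S2-q->S3 S3-p->S4 S3-q->S4 S4-p->S0 S4-q->S0

Count input length modulo 5: every symbol advances one step around the cycle S0 → S1 → S2 → S3 → S4 → S0. Accept at S4.
5 states suffice.
        p   q  
>  S0   S1  S1 
   S1   S2  S2 
   S2   S3  S3 
   S3   S4  S4 
 * S4   S0  S0 
(> = start, * = accepting)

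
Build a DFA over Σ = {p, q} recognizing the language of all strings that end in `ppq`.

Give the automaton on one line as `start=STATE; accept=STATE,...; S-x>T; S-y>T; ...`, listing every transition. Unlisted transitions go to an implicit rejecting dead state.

Let each state record the length of the longest suffix of the input read so far that is also a prefix of `ppq`. S1 means the last symbol is `p`; S2 means the last 2 symbols are `pp`; S3 means the last 3 symbols are `ppq`. Accept only at S3, where the string currently ends in `ppq`.
A 4-state machine:
        p   q  
>  S0   S1  S0 
   S1   S2  S0 
   S2   S2  S3 
 * S3   S1  S0 
(> = start, * = accepting)

start=S0; accept=S3; S0-p>S1; S0-q>S0; S1-p>S2; S1-q>S0; S2-p>S2; S2-q>S3; S3-p>S1; S3-q>S0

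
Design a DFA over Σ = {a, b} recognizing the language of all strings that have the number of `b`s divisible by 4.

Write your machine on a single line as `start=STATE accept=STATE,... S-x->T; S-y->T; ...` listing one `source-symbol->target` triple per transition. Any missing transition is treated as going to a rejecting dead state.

start=S0; accept=S0; S0-a->S0; S0-b->S1; S1-a->S1; S1-b->S2; S2-a->S2; S2-b->S3; S3-a->S3; S3-b->S0

Keep the running count of `b`s modulo 4: each `b` advances along the cycle S0 → S1 → S2 → S3 → S0 while other symbols loop. Accept at S0.
        a   b  
>* S0   S0  S1 
   S1   S1  S2 
   S2   S2  S3 
   S3   S3  S0 
(> = start, * = accepting)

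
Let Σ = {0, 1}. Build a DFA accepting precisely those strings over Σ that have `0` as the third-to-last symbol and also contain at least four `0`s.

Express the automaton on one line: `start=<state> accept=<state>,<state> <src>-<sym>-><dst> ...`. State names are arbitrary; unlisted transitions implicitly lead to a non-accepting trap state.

start=A accept=F,I,J,M A-0->B A-1->A B-0->C B-1->B C-0->D C-1->E D-0->F D-1->G E-0->H E-1->E F-0->F F-1->I G-0->J G-1->K H-0->L H-1->G I-0->J I-1->M J-0->L J-1->N K-0->O K-1->K L-0->F L-1->I M-0->O M-1->K N-0->J N-1->M O-0->L O-1->N

Handle the two conditions separately and then intersect. The first has 15 states tracking the last 3 symbols read; the second has 6 states tracking the count of `0`s, saturating at 5. A product state is a pair (one from each), accepting exactly when both do. Equivalent product states are then merged.
With 15 states:
       0  1 
>  A   B  A 
   B   C  B 
   C   D  E 
   D   F  G 
   E   H  E 
 * F   F  I 
   G   J  K 
   H   L  G 
 * I   J  M 
 * J   L  N 
   K   O  K 
   L   F  I 
 * M   O  K 
   N   J  M 
   O   L  N 
(> = start, * = accepting)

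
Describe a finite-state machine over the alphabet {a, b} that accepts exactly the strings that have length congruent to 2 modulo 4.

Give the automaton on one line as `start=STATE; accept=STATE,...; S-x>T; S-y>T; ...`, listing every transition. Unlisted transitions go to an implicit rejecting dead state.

Only the length mod 4 matters, so use a 4-cycle: from any state, every input symbol moves to the next state, wrapping q3 back to q0. Mark q2 accepting.
A 4-state machine:
        a   b  
>  q0   q1  q1 
   q1   q2  q2 
 * q2   q3  q3 
   q3   q0  q0 
(> = start, * = accepting)

start=q0; accept=q2; q0-a>q1; q0-b>q1; q1-a>q2; q1-b>q2; q2-a>q3; q2-b>q3; q3-a>q0; q3-b>q0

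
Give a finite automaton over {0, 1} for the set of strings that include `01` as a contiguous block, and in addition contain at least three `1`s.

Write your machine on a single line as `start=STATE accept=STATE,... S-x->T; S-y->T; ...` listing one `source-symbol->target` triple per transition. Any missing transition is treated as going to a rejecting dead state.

Run two small machines in parallel and take their product. One (3 states) tracks whether and how much of `01` has been seen; the other (5 states) tracks the count of `1`s, saturating at 4. Each combined state is a pair, one component from each; accept when both components accept. After merging equivalent states the machine shrinks.
        0   1  
>  S0   S1  S2 
   S1   S1  S3 
   S2   S3  S4 
   S3   S3  S5 
   S4   S5  S4 
   S5   S5  S6 
 * S6   S6  S6 
(> = start, * = accepting)

start=S0; accept=S6; S0-0->S1; S0-1->S2; S1-0->S1; S1-1->S3; S2-0->S3; S2-1->S4; S3-0->S3; S3-1->S5; S4-0->S5; S4-1->S4; S5-0->S5; S5-1->S6; S6-0->S6; S6-1->S6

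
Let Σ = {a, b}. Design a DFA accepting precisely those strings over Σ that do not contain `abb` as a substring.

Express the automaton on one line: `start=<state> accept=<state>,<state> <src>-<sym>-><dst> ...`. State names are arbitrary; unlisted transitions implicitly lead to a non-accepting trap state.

start=q0 accept=q0,q1,q2 q0-a->q1 q0-b->q0 q1-a->q1 q1-b->q2 q2-a->q1 q2-b->q3 q3-a->q3 q3-b->q3

This is the complement of 'contains `abb`'. Use the same substring-matching states — q0 through q3 holding how much of `abb` has just been matched — but flip the accepting set: everything except the trap q3 accepts.
A 4-state machine:
        a   b  
>* q0   q1  q0 
 * q1   q1  q2 
 * q2   q1  q3 
   q3   q3  q3 
(> = start, * = accepting)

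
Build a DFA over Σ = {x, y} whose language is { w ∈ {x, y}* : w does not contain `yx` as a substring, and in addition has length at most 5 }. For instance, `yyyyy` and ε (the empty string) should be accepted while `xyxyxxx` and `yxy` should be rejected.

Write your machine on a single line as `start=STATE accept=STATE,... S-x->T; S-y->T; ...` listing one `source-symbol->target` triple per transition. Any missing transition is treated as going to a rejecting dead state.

start=A; accept=A,B,C,D,E,G,H,J,K,M,N; A-x->B; A-y->C; B-x->D; B-y->E; C-x->F; C-y->E; D-x->G; D-y->H; E-x->I; E-y->H; F-x->I; F-y->I; G-x->J; G-y->K; H-x->L; H-y->K; I-x->L; I-y->L; J-x->M; J-y->N; K-x->O; K-y->N; L-x->O; L-y->O; M-x->P; M-y->Q; N-x->R; N-y->Q; O-x->R; O-y->R; P-x->P; P-y->Q; Q-x->R; Q-y->Q; R-x->R; R-y->R

Build one automaton per condition and run them in lockstep. One (3 states) tracks partial matches of the forbidden pattern `yx`; the other (7 states) tracks the input length, saturating at 6. Each combined state is a pair, one component from each; accept when both components accept.
An 18-state machine:
       x  y 
>* A   B  C 
 * B   D  E 
 * C   F  E 
 * D   G  H 
 * E   I  H 
   F   I  I 
 * G   J  K 
 * H   L  K 
   I   L  L 
 * J   M  N 
 * K   O  N 
   L   O  O 
 * M   P  Q 
 * N   R  Q 
   O   R  R 
   P   P  Q 
   Q   R  Q 
   R   R  R 
(> = start, * = accepting)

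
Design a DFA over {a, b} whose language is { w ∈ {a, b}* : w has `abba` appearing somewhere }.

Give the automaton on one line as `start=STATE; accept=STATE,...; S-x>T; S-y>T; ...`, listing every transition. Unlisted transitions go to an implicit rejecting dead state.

States q0..q3 record the length of the longest prefix of `abba` that matches the current input suffix. Reaching q4 means `abba` has been seen, and we stay there forever. Accept from q4.
A 5-state machine:
        a   b  
>  q0   q1  q0 
   q1   q1  q2 
   q2   q1  q3 
   q3   q4  q0 
 * q4   q4  q4 
(> = start, * = accepting)

start=q0; accept=q4; q0-a>q1; q0-b>q0; q1-a>q1; q1-b>q2; q2-a>q1; q2-b>q3; q3-a>q4; q3-b>q0; q4-a>q4; q4-b>q4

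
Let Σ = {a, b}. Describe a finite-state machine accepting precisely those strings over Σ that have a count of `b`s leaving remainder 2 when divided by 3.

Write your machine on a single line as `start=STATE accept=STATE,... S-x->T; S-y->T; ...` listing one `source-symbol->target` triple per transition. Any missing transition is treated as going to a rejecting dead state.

start=s0; accept=s2; s0-a->s0; s0-b->s1; s1-a->s1; s1-b->s2; s2-a->s2; s2-b->s0

The only thing that matters is how many `b`s have appeared, reduced mod 3. Use one state per residue: s0 for 0, …, s2 for 2. Reading `b` moves to the next residue; anything else stays put. s2 is accepting.
3 states suffice.
        a   b  
>  s0   s0  s1 
   s1   s1  s2 
 * s2   s2  s0 
(> = start, * = accepting)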